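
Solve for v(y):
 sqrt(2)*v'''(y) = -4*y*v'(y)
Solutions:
 v(y) = C1 + Integral(C2*airyai(-sqrt(2)*y) + C3*airybi(-sqrt(2)*y), y)


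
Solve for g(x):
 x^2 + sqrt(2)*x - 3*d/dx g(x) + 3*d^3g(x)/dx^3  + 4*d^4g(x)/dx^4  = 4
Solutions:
 g(x) = C1 + C2*exp(-x*((4*sqrt(33) + 23)^(-1/3) + 2 + (4*sqrt(33) + 23)^(1/3))/8)*sin(sqrt(3)*x*(-(4*sqrt(33) + 23)^(1/3) + (4*sqrt(33) + 23)^(-1/3))/8) + C3*exp(-x*((4*sqrt(33) + 23)^(-1/3) + 2 + (4*sqrt(33) + 23)^(1/3))/8)*cos(sqrt(3)*x*(-(4*sqrt(33) + 23)^(1/3) + (4*sqrt(33) + 23)^(-1/3))/8) + C4*exp(x*(-1 + (4*sqrt(33) + 23)^(-1/3) + (4*sqrt(33) + 23)^(1/3))/4) + x^3/9 + sqrt(2)*x^2/6 - 2*x/3


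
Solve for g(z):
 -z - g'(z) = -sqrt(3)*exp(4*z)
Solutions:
 g(z) = C1 - z^2/2 + sqrt(3)*exp(4*z)/4


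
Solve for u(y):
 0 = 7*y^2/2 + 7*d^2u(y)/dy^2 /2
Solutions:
 u(y) = C1 + C2*y - y^4/12


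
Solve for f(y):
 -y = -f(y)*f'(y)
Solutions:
 f(y) = -sqrt(C1 + y^2)
 f(y) = sqrt(C1 + y^2)


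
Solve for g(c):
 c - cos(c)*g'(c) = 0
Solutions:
 g(c) = C1 + Integral(c/cos(c), c)


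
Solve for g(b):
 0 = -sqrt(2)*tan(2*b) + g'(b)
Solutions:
 g(b) = C1 - sqrt(2)*log(cos(2*b))/2


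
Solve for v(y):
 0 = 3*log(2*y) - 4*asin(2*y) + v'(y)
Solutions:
 v(y) = C1 - 3*y*log(y) + 4*y*asin(2*y) - 3*y*log(2) + 3*y + 2*sqrt(1 - 4*y^2)


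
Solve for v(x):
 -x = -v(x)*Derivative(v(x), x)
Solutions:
 v(x) = -sqrt(C1 + x^2)
 v(x) = sqrt(C1 + x^2)


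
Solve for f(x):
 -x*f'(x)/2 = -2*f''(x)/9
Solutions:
 f(x) = C1 + C2*erfi(3*sqrt(2)*x/4)


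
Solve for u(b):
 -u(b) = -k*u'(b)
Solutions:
 u(b) = C1*exp(b/k)


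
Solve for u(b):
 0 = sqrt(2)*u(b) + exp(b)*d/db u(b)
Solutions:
 u(b) = C1*exp(sqrt(2)*exp(-b))


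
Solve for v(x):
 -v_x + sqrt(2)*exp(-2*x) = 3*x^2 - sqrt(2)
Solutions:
 v(x) = C1 - x^3 + sqrt(2)*x - sqrt(2)*exp(-2*x)/2


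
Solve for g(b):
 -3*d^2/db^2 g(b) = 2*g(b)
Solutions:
 g(b) = C1*sin(sqrt(6)*b/3) + C2*cos(sqrt(6)*b/3)


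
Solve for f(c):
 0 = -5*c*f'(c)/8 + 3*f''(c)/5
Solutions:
 f(c) = C1 + C2*erfi(5*sqrt(3)*c/12)


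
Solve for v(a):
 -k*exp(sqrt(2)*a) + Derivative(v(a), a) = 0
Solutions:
 v(a) = C1 + sqrt(2)*k*exp(sqrt(2)*a)/2


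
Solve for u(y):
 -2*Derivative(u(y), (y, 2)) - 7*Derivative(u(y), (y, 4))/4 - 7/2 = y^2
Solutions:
 u(y) = C1 + C2*y + C3*sin(2*sqrt(14)*y/7) + C4*cos(2*sqrt(14)*y/7) - y^4/24 - 7*y^2/16


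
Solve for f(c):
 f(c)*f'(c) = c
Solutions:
 f(c) = -sqrt(C1 + c^2)
 f(c) = sqrt(C1 + c^2)


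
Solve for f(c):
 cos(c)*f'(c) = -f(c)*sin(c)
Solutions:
 f(c) = C1*cos(c)


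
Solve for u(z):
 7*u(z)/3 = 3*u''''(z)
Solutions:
 u(z) = C1*exp(-sqrt(3)*7^(1/4)*z/3) + C2*exp(sqrt(3)*7^(1/4)*z/3) + C3*sin(sqrt(3)*7^(1/4)*z/3) + C4*cos(sqrt(3)*7^(1/4)*z/3)


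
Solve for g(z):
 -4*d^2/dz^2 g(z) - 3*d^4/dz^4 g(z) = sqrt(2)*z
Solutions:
 g(z) = C1 + C2*z + C3*sin(2*sqrt(3)*z/3) + C4*cos(2*sqrt(3)*z/3) - sqrt(2)*z^3/24


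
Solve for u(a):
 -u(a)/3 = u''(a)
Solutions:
 u(a) = C1*sin(sqrt(3)*a/3) + C2*cos(sqrt(3)*a/3)


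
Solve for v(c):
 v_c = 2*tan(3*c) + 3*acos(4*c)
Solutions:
 v(c) = C1 + 3*c*acos(4*c) - 3*sqrt(1 - 16*c^2)/4 - 2*log(cos(3*c))/3


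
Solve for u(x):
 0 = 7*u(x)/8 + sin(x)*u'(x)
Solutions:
 u(x) = C1*(cos(x) + 1)^(7/16)/(cos(x) - 1)^(7/16)


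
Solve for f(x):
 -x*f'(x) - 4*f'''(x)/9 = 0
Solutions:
 f(x) = C1 + Integral(C2*airyai(-2^(1/3)*3^(2/3)*x/2) + C3*airybi(-2^(1/3)*3^(2/3)*x/2), x)


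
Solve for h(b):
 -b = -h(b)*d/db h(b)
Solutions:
 h(b) = -sqrt(C1 + b^2)
 h(b) = sqrt(C1 + b^2)


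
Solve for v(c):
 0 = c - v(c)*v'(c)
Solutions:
 v(c) = -sqrt(C1 + c^2)
 v(c) = sqrt(C1 + c^2)


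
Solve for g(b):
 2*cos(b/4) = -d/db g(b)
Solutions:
 g(b) = C1 - 8*sin(b/4)


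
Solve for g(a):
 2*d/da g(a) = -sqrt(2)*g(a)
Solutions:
 g(a) = C1*exp(-sqrt(2)*a/2)


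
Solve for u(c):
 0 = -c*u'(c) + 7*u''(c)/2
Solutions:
 u(c) = C1 + C2*erfi(sqrt(7)*c/7)


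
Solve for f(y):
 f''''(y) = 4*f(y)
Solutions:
 f(y) = C1*exp(-sqrt(2)*y) + C2*exp(sqrt(2)*y) + C3*sin(sqrt(2)*y) + C4*cos(sqrt(2)*y)


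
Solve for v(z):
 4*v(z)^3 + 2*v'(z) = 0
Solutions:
 v(z) = -sqrt(2)*sqrt(-1/(C1 - 2*z))/2
 v(z) = sqrt(2)*sqrt(-1/(C1 - 2*z))/2


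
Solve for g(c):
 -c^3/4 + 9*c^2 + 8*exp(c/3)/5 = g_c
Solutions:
 g(c) = C1 - c^4/16 + 3*c^3 + 24*exp(c/3)/5


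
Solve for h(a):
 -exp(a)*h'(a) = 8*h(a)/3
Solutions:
 h(a) = C1*exp(8*exp(-a)/3)


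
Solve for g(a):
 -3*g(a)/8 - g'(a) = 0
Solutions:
 g(a) = C1*exp(-3*a/8)


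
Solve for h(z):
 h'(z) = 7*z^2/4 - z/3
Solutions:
 h(z) = C1 + 7*z^3/12 - z^2/6


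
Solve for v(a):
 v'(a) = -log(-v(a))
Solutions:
 -li(-v(a)) = C1 - a


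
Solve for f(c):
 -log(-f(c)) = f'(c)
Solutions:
 -li(-f(c)) = C1 - c


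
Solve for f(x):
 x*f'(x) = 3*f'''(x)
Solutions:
 f(x) = C1 + Integral(C2*airyai(3^(2/3)*x/3) + C3*airybi(3^(2/3)*x/3), x)


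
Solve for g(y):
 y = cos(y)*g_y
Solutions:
 g(y) = C1 + Integral(y/cos(y), y)


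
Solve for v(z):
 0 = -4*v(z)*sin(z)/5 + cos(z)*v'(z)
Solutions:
 v(z) = C1/cos(z)^(4/5)


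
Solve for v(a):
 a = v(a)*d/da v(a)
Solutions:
 v(a) = -sqrt(C1 + a^2)
 v(a) = sqrt(C1 + a^2)


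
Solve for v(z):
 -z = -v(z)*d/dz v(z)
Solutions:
 v(z) = -sqrt(C1 + z^2)
 v(z) = sqrt(C1 + z^2)


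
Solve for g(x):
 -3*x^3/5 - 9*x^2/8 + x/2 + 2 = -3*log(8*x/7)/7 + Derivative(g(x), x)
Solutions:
 g(x) = C1 - 3*x^4/20 - 3*x^3/8 + x^2/4 + 3*x*log(x)/7 - 3*x*log(7)/7 + 9*x*log(2)/7 + 11*x/7


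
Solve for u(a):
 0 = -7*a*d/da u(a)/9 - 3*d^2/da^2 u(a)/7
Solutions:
 u(a) = C1 + C2*erf(7*sqrt(6)*a/18)


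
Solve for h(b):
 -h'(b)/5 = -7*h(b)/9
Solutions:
 h(b) = C1*exp(35*b/9)


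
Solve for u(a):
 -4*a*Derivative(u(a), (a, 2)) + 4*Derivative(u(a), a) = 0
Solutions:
 u(a) = C1 + C2*a^2


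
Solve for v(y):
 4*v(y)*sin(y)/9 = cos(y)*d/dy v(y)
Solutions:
 v(y) = C1/cos(y)^(4/9)


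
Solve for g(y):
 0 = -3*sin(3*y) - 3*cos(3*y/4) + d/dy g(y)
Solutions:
 g(y) = C1 + 4*sin(3*y/4) - cos(3*y)


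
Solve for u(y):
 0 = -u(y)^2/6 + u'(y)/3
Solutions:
 u(y) = -2/(C1 + y)


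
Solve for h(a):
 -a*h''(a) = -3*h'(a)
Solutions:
 h(a) = C1 + C2*a^4


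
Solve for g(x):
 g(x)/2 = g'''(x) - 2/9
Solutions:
 g(x) = C3*exp(2^(2/3)*x/2) + (C1*sin(2^(2/3)*sqrt(3)*x/4) + C2*cos(2^(2/3)*sqrt(3)*x/4))*exp(-2^(2/3)*x/4) - 4/9


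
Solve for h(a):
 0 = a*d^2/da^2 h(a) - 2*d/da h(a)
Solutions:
 h(a) = C1 + C2*a^3


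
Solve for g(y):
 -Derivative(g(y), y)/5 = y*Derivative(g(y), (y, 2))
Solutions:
 g(y) = C1 + C2*y^(4/5)


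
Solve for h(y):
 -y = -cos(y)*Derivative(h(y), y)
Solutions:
 h(y) = C1 + Integral(y/cos(y), y)


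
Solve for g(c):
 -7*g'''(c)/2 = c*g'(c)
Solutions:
 g(c) = C1 + Integral(C2*airyai(-2^(1/3)*7^(2/3)*c/7) + C3*airybi(-2^(1/3)*7^(2/3)*c/7), c)


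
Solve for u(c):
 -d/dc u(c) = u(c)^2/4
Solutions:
 u(c) = 4/(C1 + c)


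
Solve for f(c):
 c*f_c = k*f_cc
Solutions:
 f(c) = C1 + C2*erf(sqrt(2)*c*sqrt(-1/k)/2)/sqrt(-1/k)


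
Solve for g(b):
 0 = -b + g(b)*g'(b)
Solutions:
 g(b) = -sqrt(C1 + b^2)
 g(b) = sqrt(C1 + b^2)


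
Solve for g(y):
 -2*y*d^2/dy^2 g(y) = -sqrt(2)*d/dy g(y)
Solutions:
 g(y) = C1 + C2*y^(sqrt(2)/2 + 1)


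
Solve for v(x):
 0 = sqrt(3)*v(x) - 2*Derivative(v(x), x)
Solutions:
 v(x) = C1*exp(sqrt(3)*x/2)


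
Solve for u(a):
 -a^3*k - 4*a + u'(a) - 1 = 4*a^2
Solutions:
 u(a) = C1 + a^4*k/4 + 4*a^3/3 + 2*a^2 + a


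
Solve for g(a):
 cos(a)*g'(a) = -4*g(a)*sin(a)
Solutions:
 g(a) = C1*cos(a)^4


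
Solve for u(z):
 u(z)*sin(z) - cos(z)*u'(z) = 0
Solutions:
 u(z) = C1/cos(z)


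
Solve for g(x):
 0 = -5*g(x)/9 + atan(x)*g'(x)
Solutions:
 g(x) = C1*exp(5*Integral(1/atan(x), x)/9)


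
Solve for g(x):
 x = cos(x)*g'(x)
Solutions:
 g(x) = C1 + Integral(x/cos(x), x)


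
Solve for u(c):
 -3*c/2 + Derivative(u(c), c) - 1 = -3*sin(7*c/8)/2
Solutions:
 u(c) = C1 + 3*c^2/4 + c + 12*cos(7*c/8)/7


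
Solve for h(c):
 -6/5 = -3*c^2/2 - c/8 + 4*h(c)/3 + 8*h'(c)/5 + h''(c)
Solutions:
 h(c) = 9*c^2/8 - 417*c/160 + (C1*sin(2*sqrt(39)*c/15) + C2*cos(2*sqrt(39)*c/15))*exp(-4*c/5) + 27/50


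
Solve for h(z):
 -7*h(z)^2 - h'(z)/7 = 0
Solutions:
 h(z) = 1/(C1 + 49*z)


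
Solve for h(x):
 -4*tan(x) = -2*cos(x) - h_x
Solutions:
 h(x) = C1 - 4*log(cos(x)) - 2*sin(x)


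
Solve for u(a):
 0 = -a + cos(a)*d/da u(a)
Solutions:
 u(a) = C1 + Integral(a/cos(a), a)


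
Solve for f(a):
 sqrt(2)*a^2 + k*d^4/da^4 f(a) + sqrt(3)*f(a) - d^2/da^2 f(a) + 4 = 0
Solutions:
 f(a) = C1*exp(-sqrt(2)*a*sqrt((1 - sqrt(-4*sqrt(3)*k + 1))/k)/2) + C2*exp(sqrt(2)*a*sqrt((1 - sqrt(-4*sqrt(3)*k + 1))/k)/2) + C3*exp(-sqrt(2)*a*sqrt((sqrt(-4*sqrt(3)*k + 1) + 1)/k)/2) + C4*exp(sqrt(2)*a*sqrt((sqrt(-4*sqrt(3)*k + 1) + 1)/k)/2) - sqrt(6)*a^2/3 - 4*sqrt(3)/3 - 2*sqrt(2)/3


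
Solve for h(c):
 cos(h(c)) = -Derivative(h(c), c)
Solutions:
 h(c) = pi - asin((C1 + exp(2*c))/(C1 - exp(2*c)))
 h(c) = asin((C1 + exp(2*c))/(C1 - exp(2*c)))


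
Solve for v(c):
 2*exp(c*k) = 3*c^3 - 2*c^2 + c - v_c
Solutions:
 v(c) = C1 + 3*c^4/4 - 2*c^3/3 + c^2/2 - 2*exp(c*k)/k


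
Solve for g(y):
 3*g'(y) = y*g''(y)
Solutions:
 g(y) = C1 + C2*y^4


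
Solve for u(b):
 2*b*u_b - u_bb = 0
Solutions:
 u(b) = C1 + C2*erfi(b)


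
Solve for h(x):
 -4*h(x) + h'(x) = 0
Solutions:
 h(x) = C1*exp(4*x)


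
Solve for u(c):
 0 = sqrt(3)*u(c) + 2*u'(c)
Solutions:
 u(c) = C1*exp(-sqrt(3)*c/2)


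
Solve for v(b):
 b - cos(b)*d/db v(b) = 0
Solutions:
 v(b) = C1 + Integral(b/cos(b), b)


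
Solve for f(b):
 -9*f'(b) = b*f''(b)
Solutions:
 f(b) = C1 + C2/b^8


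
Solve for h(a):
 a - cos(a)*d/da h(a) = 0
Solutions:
 h(a) = C1 + Integral(a/cos(a), a)


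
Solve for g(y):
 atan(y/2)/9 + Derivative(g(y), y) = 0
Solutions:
 g(y) = C1 - y*atan(y/2)/9 + log(y^2 + 4)/9


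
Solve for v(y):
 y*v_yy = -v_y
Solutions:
 v(y) = C1 + C2*log(y)


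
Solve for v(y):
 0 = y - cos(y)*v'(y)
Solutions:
 v(y) = C1 + Integral(y/cos(y), y)


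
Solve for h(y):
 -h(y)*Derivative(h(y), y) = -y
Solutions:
 h(y) = -sqrt(C1 + y^2)
 h(y) = sqrt(C1 + y^2)


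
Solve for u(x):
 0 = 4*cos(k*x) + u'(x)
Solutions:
 u(x) = C1 - 4*sin(k*x)/k


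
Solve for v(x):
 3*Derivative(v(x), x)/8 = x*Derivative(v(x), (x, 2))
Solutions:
 v(x) = C1 + C2*x^(11/8)


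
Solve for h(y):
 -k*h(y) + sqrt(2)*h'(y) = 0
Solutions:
 h(y) = C1*exp(sqrt(2)*k*y/2)


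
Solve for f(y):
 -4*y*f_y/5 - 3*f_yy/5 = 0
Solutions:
 f(y) = C1 + C2*erf(sqrt(6)*y/3)


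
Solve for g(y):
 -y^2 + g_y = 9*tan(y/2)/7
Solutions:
 g(y) = C1 + y^3/3 - 18*log(cos(y/2))/7


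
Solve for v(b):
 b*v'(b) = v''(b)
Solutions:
 v(b) = C1 + C2*erfi(sqrt(2)*b/2)


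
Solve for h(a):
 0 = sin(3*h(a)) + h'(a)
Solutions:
 h(a) = -acos((-C1 - exp(6*a))/(C1 - exp(6*a)))/3 + 2*pi/3
 h(a) = acos((-C1 - exp(6*a))/(C1 - exp(6*a)))/3


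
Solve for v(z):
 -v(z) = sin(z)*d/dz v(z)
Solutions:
 v(z) = C1*sqrt(cos(z) + 1)/sqrt(cos(z) - 1)


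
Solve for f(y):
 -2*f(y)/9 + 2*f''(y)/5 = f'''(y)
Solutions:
 f(y) = C1*exp(y*(4/(5*sqrt(5385) + 367)^(1/3) + 4 + (5*sqrt(5385) + 367)^(1/3))/30)*sin(sqrt(3)*y*(-(5*sqrt(5385) + 367)^(1/3) + 4/(5*sqrt(5385) + 367)^(1/3))/30) + C2*exp(y*(4/(5*sqrt(5385) + 367)^(1/3) + 4 + (5*sqrt(5385) + 367)^(1/3))/30)*cos(sqrt(3)*y*(-(5*sqrt(5385) + 367)^(1/3) + 4/(5*sqrt(5385) + 367)^(1/3))/30) + C3*exp(y*(-(5*sqrt(5385) + 367)^(1/3) - 4/(5*sqrt(5385) + 367)^(1/3) + 2)/15)


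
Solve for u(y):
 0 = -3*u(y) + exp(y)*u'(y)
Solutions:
 u(y) = C1*exp(-3*exp(-y))


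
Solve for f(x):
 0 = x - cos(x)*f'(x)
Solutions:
 f(x) = C1 + Integral(x/cos(x), x)


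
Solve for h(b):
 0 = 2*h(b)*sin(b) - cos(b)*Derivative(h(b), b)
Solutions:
 h(b) = C1/cos(b)^2


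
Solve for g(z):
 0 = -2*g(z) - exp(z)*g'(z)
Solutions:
 g(z) = C1*exp(2*exp(-z))


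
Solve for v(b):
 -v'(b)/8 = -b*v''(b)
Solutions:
 v(b) = C1 + C2*b^(9/8)


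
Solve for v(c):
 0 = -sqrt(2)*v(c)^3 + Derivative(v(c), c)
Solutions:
 v(c) = -sqrt(2)*sqrt(-1/(C1 + sqrt(2)*c))/2
 v(c) = sqrt(2)*sqrt(-1/(C1 + sqrt(2)*c))/2


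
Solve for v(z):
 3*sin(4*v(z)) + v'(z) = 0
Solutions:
 v(z) = -acos((-C1 - exp(24*z))/(C1 - exp(24*z)))/4 + pi/2
 v(z) = acos((-C1 - exp(24*z))/(C1 - exp(24*z)))/4


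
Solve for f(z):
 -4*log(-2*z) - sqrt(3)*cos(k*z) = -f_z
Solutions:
 f(z) = C1 + 4*z*log(-z) - 4*z + 4*z*log(2) + sqrt(3)*Piecewise((sin(k*z)/k, Ne(k, 0)), (z, True))


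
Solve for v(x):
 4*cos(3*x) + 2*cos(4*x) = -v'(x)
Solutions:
 v(x) = C1 - 4*sin(3*x)/3 - sin(4*x)/2


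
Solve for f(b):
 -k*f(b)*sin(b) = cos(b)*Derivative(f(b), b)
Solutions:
 f(b) = C1*exp(k*log(cos(b)))


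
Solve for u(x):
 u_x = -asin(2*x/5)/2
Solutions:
 u(x) = C1 - x*asin(2*x/5)/2 - sqrt(25 - 4*x^2)/4


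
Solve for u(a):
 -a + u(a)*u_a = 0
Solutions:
 u(a) = -sqrt(C1 + a^2)
 u(a) = sqrt(C1 + a^2)


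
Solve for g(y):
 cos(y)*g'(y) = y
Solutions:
 g(y) = C1 + Integral(y/cos(y), y)


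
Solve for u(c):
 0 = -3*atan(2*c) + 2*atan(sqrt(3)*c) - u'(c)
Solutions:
 u(c) = C1 - 3*c*atan(2*c) + 2*c*atan(sqrt(3)*c) - sqrt(3)*log(3*c^2 + 1)/3 + 3*log(4*c^2 + 1)/4


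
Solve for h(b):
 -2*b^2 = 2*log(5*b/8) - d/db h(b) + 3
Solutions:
 h(b) = C1 + 2*b^3/3 + 2*b*log(b) + b*log(25/64) + b


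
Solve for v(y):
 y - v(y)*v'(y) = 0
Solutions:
 v(y) = -sqrt(C1 + y^2)
 v(y) = sqrt(C1 + y^2)


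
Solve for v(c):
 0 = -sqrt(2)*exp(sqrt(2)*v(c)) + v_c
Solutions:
 v(c) = sqrt(2)*(2*log(-1/(C1 + sqrt(2)*c)) - log(2))/4


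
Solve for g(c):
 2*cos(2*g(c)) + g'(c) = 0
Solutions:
 g(c) = -asin((C1 + exp(8*c))/(C1 - exp(8*c)))/2 + pi/2
 g(c) = asin((C1 + exp(8*c))/(C1 - exp(8*c)))/2


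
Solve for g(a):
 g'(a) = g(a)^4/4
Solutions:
 g(a) = 2^(2/3)*(-1/(C1 + 3*a))^(1/3)
 g(a) = (-1/(C1 + a))^(1/3)*(-6^(2/3) - 3*2^(2/3)*3^(1/6)*I)/6
 g(a) = (-1/(C1 + a))^(1/3)*(-6^(2/3) + 3*2^(2/3)*3^(1/6)*I)/6


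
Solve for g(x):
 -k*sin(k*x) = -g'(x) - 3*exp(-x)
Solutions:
 g(x) = C1 - cos(k*x) + 3*exp(-x)


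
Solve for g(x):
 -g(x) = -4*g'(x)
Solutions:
 g(x) = C1*exp(x/4)


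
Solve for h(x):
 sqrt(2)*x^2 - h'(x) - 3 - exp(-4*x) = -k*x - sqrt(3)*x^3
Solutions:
 h(x) = C1 + k*x^2/2 + sqrt(3)*x^4/4 + sqrt(2)*x^3/3 - 3*x + exp(-4*x)/4


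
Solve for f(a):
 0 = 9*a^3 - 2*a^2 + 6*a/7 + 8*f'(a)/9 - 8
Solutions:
 f(a) = C1 - 81*a^4/32 + 3*a^3/4 - 27*a^2/56 + 9*a


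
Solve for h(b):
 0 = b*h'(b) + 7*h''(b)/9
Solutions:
 h(b) = C1 + C2*erf(3*sqrt(14)*b/14)


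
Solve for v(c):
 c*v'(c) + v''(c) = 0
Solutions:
 v(c) = C1 + C2*erf(sqrt(2)*c/2)


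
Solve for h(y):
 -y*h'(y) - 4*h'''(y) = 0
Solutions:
 h(y) = C1 + Integral(C2*airyai(-2^(1/3)*y/2) + C3*airybi(-2^(1/3)*y/2), y)


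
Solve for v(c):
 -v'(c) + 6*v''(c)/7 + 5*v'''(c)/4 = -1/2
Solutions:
 v(c) = C1 + C2*exp(2*c*(-6 + sqrt(281))/35) + C3*exp(-2*c*(6 + sqrt(281))/35) + c/2


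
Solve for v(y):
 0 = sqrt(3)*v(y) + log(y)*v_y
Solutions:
 v(y) = C1*exp(-sqrt(3)*li(y))


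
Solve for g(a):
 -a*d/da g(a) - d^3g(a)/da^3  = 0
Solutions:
 g(a) = C1 + Integral(C2*airyai(-a) + C3*airybi(-a), a)


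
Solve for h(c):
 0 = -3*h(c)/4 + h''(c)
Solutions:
 h(c) = C1*exp(-sqrt(3)*c/2) + C2*exp(sqrt(3)*c/2)


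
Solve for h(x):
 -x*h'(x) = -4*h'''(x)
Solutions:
 h(x) = C1 + Integral(C2*airyai(2^(1/3)*x/2) + C3*airybi(2^(1/3)*x/2), x)


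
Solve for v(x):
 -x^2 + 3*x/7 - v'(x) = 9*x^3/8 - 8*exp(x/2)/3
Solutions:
 v(x) = C1 - 9*x^4/32 - x^3/3 + 3*x^2/14 + 16*exp(x/2)/3


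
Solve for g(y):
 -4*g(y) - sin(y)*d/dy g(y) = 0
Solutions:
 g(y) = C1*(cos(y)^2 + 2*cos(y) + 1)/(cos(y)^2 - 2*cos(y) + 1)


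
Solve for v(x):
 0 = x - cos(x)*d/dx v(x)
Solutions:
 v(x) = C1 + Integral(x/cos(x), x)


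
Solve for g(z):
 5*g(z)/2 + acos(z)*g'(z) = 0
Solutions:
 g(z) = C1*exp(-5*Integral(1/acos(z), z)/2)


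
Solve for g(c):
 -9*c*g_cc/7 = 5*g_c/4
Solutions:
 g(c) = C1 + C2*c^(1/36)


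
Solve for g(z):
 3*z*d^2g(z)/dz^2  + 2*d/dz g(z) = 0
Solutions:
 g(z) = C1 + C2*z^(1/3)


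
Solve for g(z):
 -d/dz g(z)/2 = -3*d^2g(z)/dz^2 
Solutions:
 g(z) = C1 + C2*exp(z/6)


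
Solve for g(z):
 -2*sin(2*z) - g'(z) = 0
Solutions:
 g(z) = C1 + cos(2*z)


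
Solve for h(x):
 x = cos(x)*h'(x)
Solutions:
 h(x) = C1 + Integral(x/cos(x), x)


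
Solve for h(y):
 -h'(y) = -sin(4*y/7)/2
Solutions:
 h(y) = C1 - 7*cos(4*y/7)/8


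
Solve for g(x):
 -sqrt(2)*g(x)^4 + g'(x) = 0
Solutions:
 g(x) = (-1/(C1 + 3*sqrt(2)*x))^(1/3)
 g(x) = (-1/(C1 + sqrt(2)*x))^(1/3)*(-3^(2/3) - 3*3^(1/6)*I)/6
 g(x) = (-1/(C1 + sqrt(2)*x))^(1/3)*(-3^(2/3) + 3*3^(1/6)*I)/6


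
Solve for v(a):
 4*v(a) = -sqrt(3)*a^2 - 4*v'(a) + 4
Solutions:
 v(a) = C1*exp(-a) - sqrt(3)*a^2/4 + sqrt(3)*a/2 - sqrt(3)/2 + 1


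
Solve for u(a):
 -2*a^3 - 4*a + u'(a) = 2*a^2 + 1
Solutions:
 u(a) = C1 + a^4/2 + 2*a^3/3 + 2*a^2 + a


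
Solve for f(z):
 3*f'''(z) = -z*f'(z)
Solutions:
 f(z) = C1 + Integral(C2*airyai(-3^(2/3)*z/3) + C3*airybi(-3^(2/3)*z/3), z)


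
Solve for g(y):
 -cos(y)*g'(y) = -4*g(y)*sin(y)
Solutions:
 g(y) = C1/cos(y)^4


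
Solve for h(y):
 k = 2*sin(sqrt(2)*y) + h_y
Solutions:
 h(y) = C1 + k*y + sqrt(2)*cos(sqrt(2)*y)


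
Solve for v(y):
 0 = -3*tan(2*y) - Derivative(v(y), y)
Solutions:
 v(y) = C1 + 3*log(cos(2*y))/2


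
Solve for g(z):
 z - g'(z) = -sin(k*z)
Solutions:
 g(z) = C1 + z^2/2 - cos(k*z)/k


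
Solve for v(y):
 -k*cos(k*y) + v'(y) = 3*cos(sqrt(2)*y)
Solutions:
 v(y) = C1 + 3*sqrt(2)*sin(sqrt(2)*y)/2 + sin(k*y)


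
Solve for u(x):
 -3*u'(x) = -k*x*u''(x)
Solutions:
 u(x) = C1 + x^(((re(k) + 3)*re(k) + im(k)^2)/(re(k)^2 + im(k)^2))*(C2*sin(3*log(x)*Abs(im(k))/(re(k)^2 + im(k)^2)) + C3*cos(3*log(x)*im(k)/(re(k)^2 + im(k)^2)))


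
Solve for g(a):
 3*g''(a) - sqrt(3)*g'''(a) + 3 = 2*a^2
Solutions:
 g(a) = C1 + C2*a + C3*exp(sqrt(3)*a) + a^4/18 + 2*sqrt(3)*a^3/27 - 5*a^2/18


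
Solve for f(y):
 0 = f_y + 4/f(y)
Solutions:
 f(y) = -sqrt(C1 - 8*y)
 f(y) = sqrt(C1 - 8*y)


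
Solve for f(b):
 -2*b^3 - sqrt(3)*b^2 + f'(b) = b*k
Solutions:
 f(b) = C1 + b^4/2 + sqrt(3)*b^3/3 + b^2*k/2


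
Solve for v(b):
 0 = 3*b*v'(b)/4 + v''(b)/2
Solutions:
 v(b) = C1 + C2*erf(sqrt(3)*b/2)


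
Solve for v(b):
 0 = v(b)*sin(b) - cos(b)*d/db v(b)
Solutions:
 v(b) = C1/cos(b)


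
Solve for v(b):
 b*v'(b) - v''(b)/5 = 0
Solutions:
 v(b) = C1 + C2*erfi(sqrt(10)*b/2)


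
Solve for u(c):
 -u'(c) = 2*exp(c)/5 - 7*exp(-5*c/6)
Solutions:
 u(c) = C1 - 2*exp(c)/5 - 42*exp(-5*c/6)/5


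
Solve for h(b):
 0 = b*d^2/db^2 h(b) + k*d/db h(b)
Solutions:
 h(b) = C1 + b^(1 - re(k))*(C2*sin(log(b)*Abs(im(k))) + C3*cos(log(b)*im(k)))


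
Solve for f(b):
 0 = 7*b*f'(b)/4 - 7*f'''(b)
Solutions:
 f(b) = C1 + Integral(C2*airyai(2^(1/3)*b/2) + C3*airybi(2^(1/3)*b/2), b)


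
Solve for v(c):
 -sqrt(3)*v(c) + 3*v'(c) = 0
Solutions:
 v(c) = C1*exp(sqrt(3)*c/3)


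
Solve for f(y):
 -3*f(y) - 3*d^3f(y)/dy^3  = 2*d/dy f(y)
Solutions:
 f(y) = C1*exp(2^(1/3)*y*(-4/(27 + sqrt(761))^(1/3) + 2^(1/3)*(27 + sqrt(761))^(1/3))/12)*sin(2^(1/3)*sqrt(3)*y*(4/(27 + sqrt(761))^(1/3) + 2^(1/3)*(27 + sqrt(761))^(1/3))/12) + C2*exp(2^(1/3)*y*(-4/(27 + sqrt(761))^(1/3) + 2^(1/3)*(27 + sqrt(761))^(1/3))/12)*cos(2^(1/3)*sqrt(3)*y*(4/(27 + sqrt(761))^(1/3) + 2^(1/3)*(27 + sqrt(761))^(1/3))/12) + C3*exp(-2^(1/3)*y*(-4/(27 + sqrt(761))^(1/3) + 2^(1/3)*(27 + sqrt(761))^(1/3))/6)


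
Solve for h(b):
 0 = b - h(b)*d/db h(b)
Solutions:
 h(b) = -sqrt(C1 + b^2)
 h(b) = sqrt(C1 + b^2)


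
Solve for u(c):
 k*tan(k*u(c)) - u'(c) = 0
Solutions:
 u(c) = Piecewise((-asin(exp(C1*k + c*k^2))/k + pi/k, Ne(k, 0)), (nan, True))
 u(c) = Piecewise((asin(exp(C1*k + c*k^2))/k, Ne(k, 0)), (nan, True))


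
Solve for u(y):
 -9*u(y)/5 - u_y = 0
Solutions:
 u(y) = C1*exp(-9*y/5)


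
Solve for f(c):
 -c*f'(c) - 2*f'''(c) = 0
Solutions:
 f(c) = C1 + Integral(C2*airyai(-2^(2/3)*c/2) + C3*airybi(-2^(2/3)*c/2), c)


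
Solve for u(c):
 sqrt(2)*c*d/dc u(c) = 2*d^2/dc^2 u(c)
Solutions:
 u(c) = C1 + C2*erfi(2^(1/4)*c/2)


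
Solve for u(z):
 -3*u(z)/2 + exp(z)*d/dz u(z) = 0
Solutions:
 u(z) = C1*exp(-3*exp(-z)/2)


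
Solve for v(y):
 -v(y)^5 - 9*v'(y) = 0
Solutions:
 v(y) = -sqrt(3)*(1/(C1 + 4*y))^(1/4)
 v(y) = sqrt(3)*(1/(C1 + 4*y))^(1/4)
 v(y) = -sqrt(3)*I*(1/(C1 + 4*y))^(1/4)
 v(y) = sqrt(3)*I*(1/(C1 + 4*y))^(1/4)


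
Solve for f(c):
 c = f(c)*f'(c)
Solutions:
 f(c) = -sqrt(C1 + c^2)
 f(c) = sqrt(C1 + c^2)


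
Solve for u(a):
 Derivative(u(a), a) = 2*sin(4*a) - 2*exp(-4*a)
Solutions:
 u(a) = C1 - cos(4*a)/2 + exp(-4*a)/2


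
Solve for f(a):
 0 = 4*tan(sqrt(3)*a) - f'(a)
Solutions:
 f(a) = C1 - 4*sqrt(3)*log(cos(sqrt(3)*a))/3


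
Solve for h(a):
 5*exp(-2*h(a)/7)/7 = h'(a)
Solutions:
 h(a) = 7*log(-sqrt(C1 + 5*a)) - 7*log(7) + 7*log(2)/2
 h(a) = 7*log(C1 + 5*a)/2 - 7*log(7) + 7*log(2)/2


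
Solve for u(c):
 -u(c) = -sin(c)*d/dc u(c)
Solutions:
 u(c) = C1*sqrt(cos(c) - 1)/sqrt(cos(c) + 1)


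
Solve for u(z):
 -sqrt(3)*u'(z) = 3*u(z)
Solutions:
 u(z) = C1*exp(-sqrt(3)*z)


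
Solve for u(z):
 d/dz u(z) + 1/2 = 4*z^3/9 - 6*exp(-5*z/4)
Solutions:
 u(z) = C1 + z^4/9 - z/2 + 24*exp(-5*z/4)/5


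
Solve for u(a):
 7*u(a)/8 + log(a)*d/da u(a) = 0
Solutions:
 u(a) = C1*exp(-7*li(a)/8)


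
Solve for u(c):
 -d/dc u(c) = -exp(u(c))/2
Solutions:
 u(c) = log(-1/(C1 + c)) + log(2)


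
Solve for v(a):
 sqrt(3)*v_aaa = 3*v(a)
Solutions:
 v(a) = C3*exp(3^(1/6)*a) + (C1*sin(3^(2/3)*a/2) + C2*cos(3^(2/3)*a/2))*exp(-3^(1/6)*a/2)


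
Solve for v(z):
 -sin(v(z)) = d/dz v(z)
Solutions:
 v(z) = -acos((-C1 - exp(2*z))/(C1 - exp(2*z))) + 2*pi
 v(z) = acos((-C1 - exp(2*z))/(C1 - exp(2*z)))


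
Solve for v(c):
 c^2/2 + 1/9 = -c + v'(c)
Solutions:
 v(c) = C1 + c^3/6 + c^2/2 + c/9


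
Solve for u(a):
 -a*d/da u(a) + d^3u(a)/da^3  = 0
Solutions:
 u(a) = C1 + Integral(C2*airyai(a) + C3*airybi(a), a)


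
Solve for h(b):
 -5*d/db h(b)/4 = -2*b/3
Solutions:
 h(b) = C1 + 4*b^2/15


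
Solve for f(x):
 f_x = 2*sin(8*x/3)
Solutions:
 f(x) = C1 - 3*cos(8*x/3)/4


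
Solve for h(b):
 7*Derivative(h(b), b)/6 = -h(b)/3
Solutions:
 h(b) = C1*exp(-2*b/7)


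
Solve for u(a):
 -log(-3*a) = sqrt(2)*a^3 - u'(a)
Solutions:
 u(a) = C1 + sqrt(2)*a^4/4 + a*log(-a) + a*(-1 + log(3))


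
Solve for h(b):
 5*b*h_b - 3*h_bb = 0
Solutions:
 h(b) = C1 + C2*erfi(sqrt(30)*b/6)


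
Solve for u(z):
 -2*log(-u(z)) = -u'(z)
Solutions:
 -li(-u(z)) = C1 + 2*z


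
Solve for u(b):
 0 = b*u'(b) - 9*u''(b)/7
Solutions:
 u(b) = C1 + C2*erfi(sqrt(14)*b/6)


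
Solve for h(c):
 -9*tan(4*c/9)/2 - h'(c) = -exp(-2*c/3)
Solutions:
 h(c) = C1 - 81*log(tan(4*c/9)^2 + 1)/16 - 3*exp(-2*c/3)/2


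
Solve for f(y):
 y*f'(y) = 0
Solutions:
 f(y) = C1


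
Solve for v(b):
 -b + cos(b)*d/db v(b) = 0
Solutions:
 v(b) = C1 + Integral(b/cos(b), b)


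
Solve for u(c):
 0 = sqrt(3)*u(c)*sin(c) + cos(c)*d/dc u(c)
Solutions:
 u(c) = C1*cos(c)^(sqrt(3))


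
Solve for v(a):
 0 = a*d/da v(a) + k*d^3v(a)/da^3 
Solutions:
 v(a) = C1 + Integral(C2*airyai(a*(-1/k)^(1/3)) + C3*airybi(a*(-1/k)^(1/3)), a)


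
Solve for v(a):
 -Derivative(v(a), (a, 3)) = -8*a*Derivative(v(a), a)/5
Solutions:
 v(a) = C1 + Integral(C2*airyai(2*5^(2/3)*a/5) + C3*airybi(2*5^(2/3)*a/5), a)


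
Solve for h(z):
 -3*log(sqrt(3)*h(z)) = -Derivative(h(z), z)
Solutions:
 -2*Integral(1/(2*log(_y) + log(3)), (_y, h(z)))/3 = C1 - z


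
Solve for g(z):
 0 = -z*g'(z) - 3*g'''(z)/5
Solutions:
 g(z) = C1 + Integral(C2*airyai(-3^(2/3)*5^(1/3)*z/3) + C3*airybi(-3^(2/3)*5^(1/3)*z/3), z)


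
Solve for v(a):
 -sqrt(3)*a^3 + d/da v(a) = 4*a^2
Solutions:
 v(a) = C1 + sqrt(3)*a^4/4 + 4*a^3/3


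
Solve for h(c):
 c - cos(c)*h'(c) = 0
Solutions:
 h(c) = C1 + Integral(c/cos(c), c)


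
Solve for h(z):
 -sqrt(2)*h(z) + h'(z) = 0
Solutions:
 h(z) = C1*exp(sqrt(2)*z)


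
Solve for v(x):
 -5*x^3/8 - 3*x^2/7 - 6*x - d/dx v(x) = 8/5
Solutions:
 v(x) = C1 - 5*x^4/32 - x^3/7 - 3*x^2 - 8*x/5


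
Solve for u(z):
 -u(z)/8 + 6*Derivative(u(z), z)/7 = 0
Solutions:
 u(z) = C1*exp(7*z/48)


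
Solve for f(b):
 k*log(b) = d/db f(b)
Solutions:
 f(b) = C1 + b*k*log(b) - b*k


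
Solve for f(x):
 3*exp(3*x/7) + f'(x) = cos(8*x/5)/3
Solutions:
 f(x) = C1 - 7*exp(3*x/7) + 5*sin(8*x/5)/24


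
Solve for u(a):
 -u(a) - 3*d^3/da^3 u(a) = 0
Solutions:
 u(a) = C3*exp(-3^(2/3)*a/3) + (C1*sin(3^(1/6)*a/2) + C2*cos(3^(1/6)*a/2))*exp(3^(2/3)*a/6)


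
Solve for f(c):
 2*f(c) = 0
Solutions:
 f(c) = 0


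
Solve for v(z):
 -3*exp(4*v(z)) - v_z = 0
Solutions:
 v(z) = log(-I*(1/(C1 + 12*z))^(1/4))
 v(z) = log(I*(1/(C1 + 12*z))^(1/4))
 v(z) = log(-(1/(C1 + 12*z))^(1/4))
 v(z) = log(1/(C1 + 12*z))/4


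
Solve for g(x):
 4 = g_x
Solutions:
 g(x) = C1 + 4*x


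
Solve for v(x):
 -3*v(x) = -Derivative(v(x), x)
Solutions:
 v(x) = C1*exp(3*x)


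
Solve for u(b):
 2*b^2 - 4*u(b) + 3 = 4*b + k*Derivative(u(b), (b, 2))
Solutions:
 u(b) = C1*exp(-2*b*sqrt(-1/k)) + C2*exp(2*b*sqrt(-1/k)) + b^2/2 - b - k/4 + 3/4


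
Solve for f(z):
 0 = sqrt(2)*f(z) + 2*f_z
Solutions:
 f(z) = C1*exp(-sqrt(2)*z/2)


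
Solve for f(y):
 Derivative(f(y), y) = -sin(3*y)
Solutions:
 f(y) = C1 + cos(3*y)/3


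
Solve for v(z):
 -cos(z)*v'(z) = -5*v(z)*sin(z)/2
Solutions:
 v(z) = C1/cos(z)^(5/2)


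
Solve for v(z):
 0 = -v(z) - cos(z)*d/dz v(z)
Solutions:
 v(z) = C1*sqrt(sin(z) - 1)/sqrt(sin(z) + 1)


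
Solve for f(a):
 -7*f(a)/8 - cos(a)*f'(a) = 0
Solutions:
 f(a) = C1*(sin(a) - 1)^(7/16)/(sin(a) + 1)^(7/16)


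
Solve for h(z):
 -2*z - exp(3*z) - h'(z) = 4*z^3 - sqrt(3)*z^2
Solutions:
 h(z) = C1 - z^4 + sqrt(3)*z^3/3 - z^2 - exp(3*z)/3


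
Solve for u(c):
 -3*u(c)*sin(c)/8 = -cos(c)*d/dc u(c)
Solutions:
 u(c) = C1/cos(c)^(3/8)


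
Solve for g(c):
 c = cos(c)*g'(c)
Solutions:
 g(c) = C1 + Integral(c/cos(c), c)


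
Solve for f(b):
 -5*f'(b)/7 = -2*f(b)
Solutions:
 f(b) = C1*exp(14*b/5)


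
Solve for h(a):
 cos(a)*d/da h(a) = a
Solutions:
 h(a) = C1 + Integral(a/cos(a), a)


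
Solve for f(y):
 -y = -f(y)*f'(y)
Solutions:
 f(y) = -sqrt(C1 + y^2)
 f(y) = sqrt(C1 + y^2)


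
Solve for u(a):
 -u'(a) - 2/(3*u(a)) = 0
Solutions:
 u(a) = -sqrt(C1 - 12*a)/3
 u(a) = sqrt(C1 - 12*a)/3


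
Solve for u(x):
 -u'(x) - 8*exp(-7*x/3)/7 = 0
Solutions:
 u(x) = C1 + 24*exp(-7*x/3)/49


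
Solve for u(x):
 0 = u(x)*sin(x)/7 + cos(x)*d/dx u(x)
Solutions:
 u(x) = C1*cos(x)^(1/7)


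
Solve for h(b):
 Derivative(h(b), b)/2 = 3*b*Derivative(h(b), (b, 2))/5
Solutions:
 h(b) = C1 + C2*b^(11/6)


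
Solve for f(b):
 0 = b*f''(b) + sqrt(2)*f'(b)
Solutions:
 f(b) = C1 + C2*b^(1 - sqrt(2))


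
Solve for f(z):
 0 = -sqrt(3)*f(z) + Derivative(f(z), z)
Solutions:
 f(z) = C1*exp(sqrt(3)*z)


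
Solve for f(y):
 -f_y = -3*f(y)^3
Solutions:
 f(y) = -sqrt(2)*sqrt(-1/(C1 + 3*y))/2
 f(y) = sqrt(2)*sqrt(-1/(C1 + 3*y))/2


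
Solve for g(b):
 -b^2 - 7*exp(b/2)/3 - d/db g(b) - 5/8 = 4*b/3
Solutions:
 g(b) = C1 - b^3/3 - 2*b^2/3 - 5*b/8 - 14*exp(b/2)/3


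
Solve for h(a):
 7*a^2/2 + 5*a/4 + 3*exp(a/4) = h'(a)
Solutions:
 h(a) = C1 + 7*a^3/6 + 5*a^2/8 + 12*exp(a/4)


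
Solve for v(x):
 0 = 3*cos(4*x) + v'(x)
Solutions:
 v(x) = C1 - 3*sin(4*x)/4


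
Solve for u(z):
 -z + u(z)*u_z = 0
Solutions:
 u(z) = -sqrt(C1 + z^2)
 u(z) = sqrt(C1 + z^2)


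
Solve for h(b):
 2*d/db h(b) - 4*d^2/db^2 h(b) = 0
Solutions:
 h(b) = C1 + C2*exp(b/2)


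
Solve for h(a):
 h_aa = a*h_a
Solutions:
 h(a) = C1 + C2*erfi(sqrt(2)*a/2)


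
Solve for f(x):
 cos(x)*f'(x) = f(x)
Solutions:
 f(x) = C1*sqrt(sin(x) + 1)/sqrt(sin(x) - 1)


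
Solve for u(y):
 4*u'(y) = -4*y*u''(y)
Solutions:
 u(y) = C1 + C2*log(y)


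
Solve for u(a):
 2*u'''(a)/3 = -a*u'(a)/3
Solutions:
 u(a) = C1 + Integral(C2*airyai(-2^(2/3)*a/2) + C3*airybi(-2^(2/3)*a/2), a)


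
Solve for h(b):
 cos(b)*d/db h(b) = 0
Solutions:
 h(b) = C1


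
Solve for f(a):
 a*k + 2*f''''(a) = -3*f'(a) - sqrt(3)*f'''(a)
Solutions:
 f(a) = C1 + C2*exp(a*(-2*sqrt(3) + 3^(2/3)/(sqrt(3) + 54 + sqrt(-3 + (sqrt(3) + 54)^2))^(1/3) + 3^(1/3)*(sqrt(3) + 54 + sqrt(-3 + (sqrt(3) + 54)^2))^(1/3))/12)*sin(3^(1/6)*a*(-3^(2/3)*(sqrt(3) + 54 + sqrt(-3 + (sqrt(3) + 54)^2))^(1/3) + 3/(sqrt(3) + 54 + sqrt(-3 + (sqrt(3) + 54)^2))^(1/3))/12) + C3*exp(a*(-2*sqrt(3) + 3^(2/3)/(sqrt(3) + 54 + sqrt(-3 + (sqrt(3) + 54)^2))^(1/3) + 3^(1/3)*(sqrt(3) + 54 + sqrt(-3 + (sqrt(3) + 54)^2))^(1/3))/12)*cos(3^(1/6)*a*(-3^(2/3)*(sqrt(3) + 54 + sqrt(-3 + (sqrt(3) + 54)^2))^(1/3) + 3/(sqrt(3) + 54 + sqrt(-3 + (sqrt(3) + 54)^2))^(1/3))/12) + C4*exp(-a*(3^(2/3)/(sqrt(3) + 54 + sqrt(-3 + (sqrt(3) + 54)^2))^(1/3) + sqrt(3) + 3^(1/3)*(sqrt(3) + 54 + sqrt(-3 + (sqrt(3) + 54)^2))^(1/3))/6) - a^2*k/6


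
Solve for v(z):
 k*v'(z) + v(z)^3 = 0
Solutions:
 v(z) = -sqrt(2)*sqrt(-k/(C1*k - z))/2
 v(z) = sqrt(2)*sqrt(-k/(C1*k - z))/2


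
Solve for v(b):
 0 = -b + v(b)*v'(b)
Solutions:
 v(b) = -sqrt(C1 + b^2)
 v(b) = sqrt(C1 + b^2)


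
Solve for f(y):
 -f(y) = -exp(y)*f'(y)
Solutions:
 f(y) = C1*exp(-exp(-y))


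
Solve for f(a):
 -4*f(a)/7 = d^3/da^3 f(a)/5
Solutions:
 f(a) = C3*exp(-20^(1/3)*7^(2/3)*a/7) + (C1*sin(20^(1/3)*sqrt(3)*7^(2/3)*a/14) + C2*cos(20^(1/3)*sqrt(3)*7^(2/3)*a/14))*exp(20^(1/3)*7^(2/3)*a/14)


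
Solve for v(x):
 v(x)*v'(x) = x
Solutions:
 v(x) = -sqrt(C1 + x^2)
 v(x) = sqrt(C1 + x^2)


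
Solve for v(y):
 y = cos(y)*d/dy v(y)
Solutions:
 v(y) = C1 + Integral(y/cos(y), y)


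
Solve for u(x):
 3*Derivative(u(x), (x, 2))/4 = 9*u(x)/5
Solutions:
 u(x) = C1*exp(-2*sqrt(15)*x/5) + C2*exp(2*sqrt(15)*x/5)


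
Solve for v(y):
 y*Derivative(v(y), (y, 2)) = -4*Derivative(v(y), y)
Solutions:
 v(y) = C1 + C2/y^3


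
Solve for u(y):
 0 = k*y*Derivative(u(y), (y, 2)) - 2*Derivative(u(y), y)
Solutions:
 u(y) = C1 + y^(((re(k) + 2)*re(k) + im(k)^2)/(re(k)^2 + im(k)^2))*(C2*sin(2*log(y)*Abs(im(k))/(re(k)^2 + im(k)^2)) + C3*cos(2*log(y)*im(k)/(re(k)^2 + im(k)^2)))


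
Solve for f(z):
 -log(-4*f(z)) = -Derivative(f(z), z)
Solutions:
 -Integral(1/(log(-_y) + 2*log(2)), (_y, f(z))) = C1 - z


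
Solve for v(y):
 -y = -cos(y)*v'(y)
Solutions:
 v(y) = C1 + Integral(y/cos(y), y)


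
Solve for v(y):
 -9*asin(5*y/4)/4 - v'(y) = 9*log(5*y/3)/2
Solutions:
 v(y) = C1 - 9*y*log(y)/2 - 9*y*asin(5*y/4)/4 - 9*y*log(5)/2 + 9*y/2 + 9*y*log(3)/2 - 9*sqrt(16 - 25*y^2)/20


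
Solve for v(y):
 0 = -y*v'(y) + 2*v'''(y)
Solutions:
 v(y) = C1 + Integral(C2*airyai(2^(2/3)*y/2) + C3*airybi(2^(2/3)*y/2), y)


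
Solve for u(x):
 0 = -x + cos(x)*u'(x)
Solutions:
 u(x) = C1 + Integral(x/cos(x), x)


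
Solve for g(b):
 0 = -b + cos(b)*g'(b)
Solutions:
 g(b) = C1 + Integral(b/cos(b), b)


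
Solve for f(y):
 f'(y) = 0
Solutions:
 f(y) = C1


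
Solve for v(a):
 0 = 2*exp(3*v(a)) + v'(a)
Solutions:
 v(a) = log((-3^(2/3) - 3*3^(1/6)*I)*(1/(C1 + 2*a))^(1/3)/6)
 v(a) = log((-3^(2/3) + 3*3^(1/6)*I)*(1/(C1 + 2*a))^(1/3)/6)
 v(a) = log(1/(C1 + 6*a))/3


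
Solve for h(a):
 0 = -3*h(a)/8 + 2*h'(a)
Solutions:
 h(a) = C1*exp(3*a/16)


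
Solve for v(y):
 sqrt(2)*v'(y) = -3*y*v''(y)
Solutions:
 v(y) = C1 + C2*y^(1 - sqrt(2)/3)


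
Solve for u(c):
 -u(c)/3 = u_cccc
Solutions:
 u(c) = (C1*sin(sqrt(2)*3^(3/4)*c/6) + C2*cos(sqrt(2)*3^(3/4)*c/6))*exp(-sqrt(2)*3^(3/4)*c/6) + (C3*sin(sqrt(2)*3^(3/4)*c/6) + C4*cos(sqrt(2)*3^(3/4)*c/6))*exp(sqrt(2)*3^(3/4)*c/6)


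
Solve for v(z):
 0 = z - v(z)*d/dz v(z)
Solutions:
 v(z) = -sqrt(C1 + z^2)
 v(z) = sqrt(C1 + z^2)


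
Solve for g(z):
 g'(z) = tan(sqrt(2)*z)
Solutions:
 g(z) = C1 - sqrt(2)*log(cos(sqrt(2)*z))/2


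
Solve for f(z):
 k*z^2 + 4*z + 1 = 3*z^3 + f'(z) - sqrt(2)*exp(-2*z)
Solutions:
 f(z) = C1 + k*z^3/3 - 3*z^4/4 + 2*z^2 + z - sqrt(2)*exp(-2*z)/2


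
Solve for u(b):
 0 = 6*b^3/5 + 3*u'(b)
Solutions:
 u(b) = C1 - b^4/10


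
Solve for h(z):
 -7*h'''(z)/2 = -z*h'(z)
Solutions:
 h(z) = C1 + Integral(C2*airyai(2^(1/3)*7^(2/3)*z/7) + C3*airybi(2^(1/3)*7^(2/3)*z/7), z)


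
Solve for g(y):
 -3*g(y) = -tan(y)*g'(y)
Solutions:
 g(y) = C1*sin(y)^3


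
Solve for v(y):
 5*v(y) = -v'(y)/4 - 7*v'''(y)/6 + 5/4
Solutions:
 v(y) = C1*exp(-14^(1/3)*y*(-(420 + sqrt(176414))^(1/3) + 14^(1/3)/(420 + sqrt(176414))^(1/3))/28)*sin(14^(1/3)*sqrt(3)*y*(14^(1/3)/(420 + sqrt(176414))^(1/3) + (420 + sqrt(176414))^(1/3))/28) + C2*exp(-14^(1/3)*y*(-(420 + sqrt(176414))^(1/3) + 14^(1/3)/(420 + sqrt(176414))^(1/3))/28)*cos(14^(1/3)*sqrt(3)*y*(14^(1/3)/(420 + sqrt(176414))^(1/3) + (420 + sqrt(176414))^(1/3))/28) + C3*exp(14^(1/3)*y*(-(420 + sqrt(176414))^(1/3) + 14^(1/3)/(420 + sqrt(176414))^(1/3))/14) + 1/4


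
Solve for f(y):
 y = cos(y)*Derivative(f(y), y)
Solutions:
 f(y) = C1 + Integral(y/cos(y), y)


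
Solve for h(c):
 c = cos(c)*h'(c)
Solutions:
 h(c) = C1 + Integral(c/cos(c), c)


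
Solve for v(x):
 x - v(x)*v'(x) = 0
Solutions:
 v(x) = -sqrt(C1 + x^2)
 v(x) = sqrt(C1 + x^2)


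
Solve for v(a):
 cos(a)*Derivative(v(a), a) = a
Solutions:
 v(a) = C1 + Integral(a/cos(a), a)


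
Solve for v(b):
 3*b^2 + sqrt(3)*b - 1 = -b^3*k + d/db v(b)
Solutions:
 v(b) = C1 + b^4*k/4 + b^3 + sqrt(3)*b^2/2 - b


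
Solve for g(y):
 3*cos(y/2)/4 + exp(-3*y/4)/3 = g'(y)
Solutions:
 g(y) = C1 + 3*sin(y/2)/2 - 4*exp(-3*y/4)/9


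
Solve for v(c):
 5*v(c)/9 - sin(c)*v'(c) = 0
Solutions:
 v(c) = C1*(cos(c) - 1)^(5/18)/(cos(c) + 1)^(5/18)


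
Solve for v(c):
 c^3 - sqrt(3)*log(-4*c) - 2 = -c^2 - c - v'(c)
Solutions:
 v(c) = C1 - c^4/4 - c^3/3 - c^2/2 + sqrt(3)*c*log(-c) + c*(-sqrt(3) + 2 + 2*sqrt(3)*log(2))


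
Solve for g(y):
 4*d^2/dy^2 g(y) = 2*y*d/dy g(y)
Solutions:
 g(y) = C1 + C2*erfi(y/2)


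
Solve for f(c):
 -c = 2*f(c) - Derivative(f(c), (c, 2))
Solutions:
 f(c) = C1*exp(-sqrt(2)*c) + C2*exp(sqrt(2)*c) - c/2


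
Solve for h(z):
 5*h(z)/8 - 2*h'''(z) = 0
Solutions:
 h(z) = C3*exp(2^(2/3)*5^(1/3)*z/4) + (C1*sin(2^(2/3)*sqrt(3)*5^(1/3)*z/8) + C2*cos(2^(2/3)*sqrt(3)*5^(1/3)*z/8))*exp(-2^(2/3)*5^(1/3)*z/8)


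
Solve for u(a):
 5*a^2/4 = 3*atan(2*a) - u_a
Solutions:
 u(a) = C1 - 5*a^3/12 + 3*a*atan(2*a) - 3*log(4*a^2 + 1)/4


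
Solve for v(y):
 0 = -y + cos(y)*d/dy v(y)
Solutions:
 v(y) = C1 + Integral(y/cos(y), y)


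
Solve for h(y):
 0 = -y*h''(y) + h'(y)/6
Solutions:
 h(y) = C1 + C2*y^(7/6)


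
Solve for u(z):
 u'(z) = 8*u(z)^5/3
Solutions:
 u(z) = -3^(1/4)*(-1/(C1 + 32*z))^(1/4)
 u(z) = 3^(1/4)*(-1/(C1 + 32*z))^(1/4)
 u(z) = -3^(1/4)*I*(-1/(C1 + 32*z))^(1/4)
 u(z) = 3^(1/4)*I*(-1/(C1 + 32*z))^(1/4)


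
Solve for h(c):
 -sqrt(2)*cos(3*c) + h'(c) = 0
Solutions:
 h(c) = C1 + sqrt(2)*sin(3*c)/3


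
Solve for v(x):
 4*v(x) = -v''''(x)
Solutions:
 v(x) = (C1*sin(x) + C2*cos(x))*exp(-x) + (C3*sin(x) + C4*cos(x))*exp(x)


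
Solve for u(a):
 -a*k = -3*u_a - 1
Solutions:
 u(a) = C1 + a^2*k/6 - a/3


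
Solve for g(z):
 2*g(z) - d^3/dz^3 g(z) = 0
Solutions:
 g(z) = C3*exp(2^(1/3)*z) + (C1*sin(2^(1/3)*sqrt(3)*z/2) + C2*cos(2^(1/3)*sqrt(3)*z/2))*exp(-2^(1/3)*z/2)


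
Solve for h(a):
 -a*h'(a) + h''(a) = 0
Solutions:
 h(a) = C1 + C2*erfi(sqrt(2)*a/2)


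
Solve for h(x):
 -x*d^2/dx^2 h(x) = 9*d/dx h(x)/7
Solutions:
 h(x) = C1 + C2/x^(2/7)


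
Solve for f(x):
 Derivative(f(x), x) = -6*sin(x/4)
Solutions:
 f(x) = C1 + 24*cos(x/4)


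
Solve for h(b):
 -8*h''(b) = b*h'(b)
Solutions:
 h(b) = C1 + C2*erf(b/4)


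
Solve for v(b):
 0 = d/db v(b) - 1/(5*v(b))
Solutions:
 v(b) = -sqrt(C1 + 10*b)/5
 v(b) = sqrt(C1 + 10*b)/5


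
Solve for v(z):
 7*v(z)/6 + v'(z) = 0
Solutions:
 v(z) = C1*exp(-7*z/6)


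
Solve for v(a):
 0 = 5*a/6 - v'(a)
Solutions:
 v(a) = C1 + 5*a^2/12


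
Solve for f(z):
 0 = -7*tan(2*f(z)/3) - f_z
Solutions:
 f(z) = -3*asin(C1*exp(-14*z/3))/2 + 3*pi/2
 f(z) = 3*asin(C1*exp(-14*z/3))/2


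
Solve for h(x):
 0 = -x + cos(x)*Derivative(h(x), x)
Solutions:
 h(x) = C1 + Integral(x/cos(x), x)


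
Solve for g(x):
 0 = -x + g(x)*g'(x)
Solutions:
 g(x) = -sqrt(C1 + x^2)
 g(x) = sqrt(C1 + x^2)


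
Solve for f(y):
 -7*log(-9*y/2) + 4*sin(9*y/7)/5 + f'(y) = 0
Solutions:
 f(y) = C1 + 7*y*log(-y) - 7*y - 7*y*log(2) + 14*y*log(3) + 28*cos(9*y/7)/45


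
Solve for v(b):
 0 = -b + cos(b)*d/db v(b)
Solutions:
 v(b) = C1 + Integral(b/cos(b), b)


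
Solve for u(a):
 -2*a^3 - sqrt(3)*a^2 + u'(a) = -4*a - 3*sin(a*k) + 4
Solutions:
 u(a) = C1 + a^4/2 + sqrt(3)*a^3/3 - 2*a^2 + 4*a + 3*cos(a*k)/k


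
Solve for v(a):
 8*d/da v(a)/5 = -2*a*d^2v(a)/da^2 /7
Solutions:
 v(a) = C1 + C2/a^(23/5)


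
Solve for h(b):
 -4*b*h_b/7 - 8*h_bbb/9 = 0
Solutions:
 h(b) = C1 + Integral(C2*airyai(-42^(2/3)*b/14) + C3*airybi(-42^(2/3)*b/14), b)


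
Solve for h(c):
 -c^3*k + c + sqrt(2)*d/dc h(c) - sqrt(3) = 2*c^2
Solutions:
 h(c) = C1 + sqrt(2)*c^4*k/8 + sqrt(2)*c^3/3 - sqrt(2)*c^2/4 + sqrt(6)*c/2


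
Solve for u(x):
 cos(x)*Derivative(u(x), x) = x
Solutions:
 u(x) = C1 + Integral(x/cos(x), x)


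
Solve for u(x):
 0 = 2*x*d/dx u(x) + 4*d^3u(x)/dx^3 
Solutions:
 u(x) = C1 + Integral(C2*airyai(-2^(2/3)*x/2) + C3*airybi(-2^(2/3)*x/2), x)


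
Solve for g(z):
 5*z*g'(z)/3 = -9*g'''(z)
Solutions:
 g(z) = C1 + Integral(C2*airyai(-5^(1/3)*z/3) + C3*airybi(-5^(1/3)*z/3), z)


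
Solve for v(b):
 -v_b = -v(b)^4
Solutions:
 v(b) = (-1/(C1 + 3*b))^(1/3)
 v(b) = (-1/(C1 + b))^(1/3)*(-3^(2/3) - 3*3^(1/6)*I)/6
 v(b) = (-1/(C1 + b))^(1/3)*(-3^(2/3) + 3*3^(1/6)*I)/6


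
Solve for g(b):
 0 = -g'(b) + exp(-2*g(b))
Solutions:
 g(b) = log(-sqrt(C1 + 2*b))
 g(b) = log(C1 + 2*b)/2


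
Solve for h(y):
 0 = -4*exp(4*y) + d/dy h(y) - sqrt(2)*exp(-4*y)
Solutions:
 h(y) = C1 + exp(4*y) - sqrt(2)*exp(-4*y)/4


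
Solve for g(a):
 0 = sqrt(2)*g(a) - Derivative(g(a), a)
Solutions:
 g(a) = C1*exp(sqrt(2)*a)


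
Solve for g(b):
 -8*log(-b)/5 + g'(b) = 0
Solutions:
 g(b) = C1 + 8*b*log(-b)/5 - 8*b/5


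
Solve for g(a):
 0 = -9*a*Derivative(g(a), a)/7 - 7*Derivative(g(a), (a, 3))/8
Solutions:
 g(a) = C1 + Integral(C2*airyai(-2*3^(2/3)*7^(1/3)*a/7) + C3*airybi(-2*3^(2/3)*7^(1/3)*a/7), a)


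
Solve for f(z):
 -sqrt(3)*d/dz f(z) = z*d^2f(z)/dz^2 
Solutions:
 f(z) = C1 + C2*z^(1 - sqrt(3))


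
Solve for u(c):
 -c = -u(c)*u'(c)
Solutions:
 u(c) = -sqrt(C1 + c^2)
 u(c) = sqrt(C1 + c^2)


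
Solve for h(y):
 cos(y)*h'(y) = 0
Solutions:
 h(y) = C1


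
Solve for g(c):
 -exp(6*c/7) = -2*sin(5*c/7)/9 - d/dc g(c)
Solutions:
 g(c) = C1 + 7*exp(6*c/7)/6 + 14*cos(5*c/7)/45
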